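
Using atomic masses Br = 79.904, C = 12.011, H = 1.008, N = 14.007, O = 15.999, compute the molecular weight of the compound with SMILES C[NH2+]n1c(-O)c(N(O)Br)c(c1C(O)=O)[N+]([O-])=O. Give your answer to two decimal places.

Molecular formula: C6H8BrN4O6+.
M = 1×79.904 + 6×12.011 + 8×1.008 + 4×14.007 + 6×15.999 = 312.06 g/mol.

312.06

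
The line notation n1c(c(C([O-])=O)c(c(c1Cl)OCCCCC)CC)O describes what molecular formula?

C13H17ClNO4-

Heavy atoms from the SMILES: 13 C, 1 Cl, 1 N, 4 O.
Implicit hydrogens by atom environment:
  5 × C: 2 H each → 10
  5 × C (aromatic): no H
  2 × C: 3 H each → 6
  2 × O: no H
  1 × C: no H
  1 × Cl: no H
  1 × N (aromatic): no H
  1 × O: 1 H
  1 × O (charge -1): no H
  Total hydrogens = 17.
Net charge -1.
Molecular formula: C13H17ClNO4-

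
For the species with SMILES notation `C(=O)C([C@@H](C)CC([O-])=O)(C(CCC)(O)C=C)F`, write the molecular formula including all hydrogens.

Heavy atoms from the SMILES: 12 C, 1 F, 4 O.
Implicit hydrogens by atom environment:
  4 × C: 2 H each → 8
  3 × C: 1 H each → 3
  3 × C: no H
  2 × C: 3 H each → 6
  2 × O: no H
  1 × F: no H
  1 × O: 1 H
  1 × O (charge -1): no H
  Total hydrogens = 18.
Net charge -1.
Molecular formula: C12H18FO4-

C12H18FO4-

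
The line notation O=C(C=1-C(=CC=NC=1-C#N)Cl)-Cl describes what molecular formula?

C7H2Cl2N2O

Heavy atoms from the SMILES: 7 C, 2 Cl, 2 N, 1 O.
Implicit hydrogens by atom environment:
  3 × C (aromatic): no H
  2 × C (aromatic): 1 H each → 2
  2 × C: no H
  2 × Cl: no H
  1 × N (aromatic): no H
  1 × N: no H
  1 × O: no H
  Total hydrogens = 2.
Molecular formula: C7H2Cl2N2O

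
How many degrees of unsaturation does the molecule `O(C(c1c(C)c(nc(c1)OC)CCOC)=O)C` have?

Molecular formula from the SMILES: C12H17NO4.
DoU = (2C + 2 + N − H − X)/2 = (2·12 + 2 + 1 − 17 − 0)/2 = 10/2 = 5.
(Structurally: 1 ring(s) + 4 π bond(s) = 5.)

5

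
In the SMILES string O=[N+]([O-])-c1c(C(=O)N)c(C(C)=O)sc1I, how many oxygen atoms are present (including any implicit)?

4

The symbol for oxygen appears 4 times in the SMILES.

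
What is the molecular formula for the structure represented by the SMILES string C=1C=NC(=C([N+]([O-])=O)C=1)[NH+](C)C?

C7H10N3O2+

Heavy atoms from the SMILES: 7 C, 3 N, 2 O.
Implicit hydrogens by atom environment:
  3 × C (aromatic): 1 H each → 3
  2 × C: 3 H each → 6
  2 × C (aromatic): no H
  1 × N (charge +1): 1 H
  1 × N (aromatic): no H
  1 × N (charge +1): no H
  1 × O: no H
  1 × O (charge -1): no H
  Total hydrogens = 10.
Net charge +1.
Molecular formula: C7H10N3O2+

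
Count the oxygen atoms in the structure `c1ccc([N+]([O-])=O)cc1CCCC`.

2

The symbol for oxygen appears 2 times in the SMILES.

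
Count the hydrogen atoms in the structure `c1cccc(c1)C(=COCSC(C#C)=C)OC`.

Hydrogens are implicit in SMILES; fill each atom to its normal valence:
  5 × C (aromatic): 1 H each → 5
  3 × C: no H
  2 × C: 2 H each → 4
  2 × C: 1 H each → 2
  2 × O: no H
  1 × C: 3 H
  1 × C (aromatic): no H
  1 × S: no H
  Total hydrogens = 14.

14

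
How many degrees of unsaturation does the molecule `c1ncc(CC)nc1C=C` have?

Molecular formula from the SMILES: C8H10N2.
DoU = (2C + 2 + N − H − X)/2 = (2·8 + 2 + 2 − 10 − 0)/2 = 10/2 = 5.
(Structurally: 1 ring(s) + 4 π bond(s) = 5.)

5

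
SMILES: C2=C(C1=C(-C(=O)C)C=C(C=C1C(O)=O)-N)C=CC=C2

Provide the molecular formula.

C15H13NO3

Heavy atoms from the SMILES: 15 C, 1 N, 3 O.
Implicit hydrogens by atom environment:
  7 × C (aromatic): 1 H each → 7
  5 × C (aromatic): no H
  2 × C: no H
  2 × O: no H
  1 × C: 3 H
  1 × N: 2 H
  1 × O: 1 H
  Total hydrogens = 13.
Molecular formula: C15H13NO3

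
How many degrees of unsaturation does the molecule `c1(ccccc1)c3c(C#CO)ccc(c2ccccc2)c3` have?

Molecular formula from the SMILES: C20H14O.
DoU = (2C + 2 + N − H − X)/2 = (2·20 + 2 + 0 − 14 − 0)/2 = 28/2 = 14.
(Structurally: 3 ring(s) + 11 π bond(s) = 14.)

14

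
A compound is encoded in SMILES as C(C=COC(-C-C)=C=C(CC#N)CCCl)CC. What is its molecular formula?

Heavy atoms from the SMILES: 14 C, 1 Cl, 1 N, 1 O.
Implicit hydrogens by atom environment:
  6 × C: 2 H each → 12
  4 × C: no H
  2 × C: 3 H each → 6
  2 × C: 1 H each → 2
  1 × Cl: no H
  1 × N: no H
  1 × O: no H
  Total hydrogens = 20.
Molecular formula: C14H20ClNO

C14H20ClNO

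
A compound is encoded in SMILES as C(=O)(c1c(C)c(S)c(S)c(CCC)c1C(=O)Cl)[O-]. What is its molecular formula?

C12H12ClO3S2-

Heavy atoms from the SMILES: 12 C, 1 Cl, 3 O, 2 S.
Implicit hydrogens by atom environment:
  6 × C (aromatic): no H
  2 × C: 3 H each → 6
  2 × C: 2 H each → 4
  2 × C: no H
  2 × O: no H
  2 × S: 1 H each → 2
  1 × Cl: no H
  1 × O (charge -1): no H
  Total hydrogens = 12.
Net charge -1.
Molecular formula: C12H12ClO3S2-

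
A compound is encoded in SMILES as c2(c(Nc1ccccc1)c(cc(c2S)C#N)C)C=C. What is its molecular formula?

C16H14N2S

Heavy atoms from the SMILES: 16 C, 2 N, 1 S.
Implicit hydrogens by atom environment:
  6 × C (aromatic): 1 H each → 6
  6 × C (aromatic): no H
  1 × C: 3 H
  1 × C: 2 H
  1 × C: 1 H
  1 × C: no H
  1 × N: 1 H
  1 × N: no H
  1 × S: 1 H
  Total hydrogens = 14.
Molecular formula: C16H14N2S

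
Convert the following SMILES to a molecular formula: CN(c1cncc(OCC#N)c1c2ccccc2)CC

Heavy atoms from the SMILES: 16 C, 3 N, 1 O.
Implicit hydrogens by atom environment:
  7 × C (aromatic): 1 H each → 7
  4 × C (aromatic): no H
  2 × C: 3 H each → 6
  2 × C: 2 H each → 4
  2 × N: no H
  1 × C: no H
  1 × N (aromatic): no H
  1 × O: no H
  Total hydrogens = 17.
Molecular formula: C16H17N3O

C16H17N3O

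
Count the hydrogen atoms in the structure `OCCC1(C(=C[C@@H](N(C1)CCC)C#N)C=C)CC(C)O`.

Hydrogens are implicit in SMILES; fill each atom to its normal valence:
  7 × C: 2 H each → 14
  4 × C: 1 H each → 4
  3 × C: no H
  2 × C: 3 H each → 6
  2 × N: no H
  2 × O: 1 H each → 2
  Total hydrogens = 26.

26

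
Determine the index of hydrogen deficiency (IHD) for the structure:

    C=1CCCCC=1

Molecular formula from the SMILES: C6H10.
DoU = (2C + 2 + N − H − X)/2 = (2·6 + 2 + 0 − 10 − 0)/2 = 4/2 = 2.
(Structurally: 1 ring(s) + 1 π bond(s) = 2.)

2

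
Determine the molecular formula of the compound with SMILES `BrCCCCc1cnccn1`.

Heavy atoms from the SMILES: 1 Br, 8 C, 2 N.
Implicit hydrogens by atom environment:
  4 × C: 2 H each → 8
  3 × C (aromatic): 1 H each → 3
  2 × N (aromatic): no H
  1 × Br: no H
  1 × C (aromatic): no H
  Total hydrogens = 11.
Molecular formula: C8H11BrN2

C8H11BrN2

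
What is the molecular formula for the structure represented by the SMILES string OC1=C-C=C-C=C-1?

Heavy atoms from the SMILES: 6 C, 1 O.
Implicit hydrogens by atom environment:
  5 × C (aromatic): 1 H each → 5
  1 × C (aromatic): no H
  1 × O: 1 H
  Total hydrogens = 6.
Molecular formula: C6H6O

C6H6O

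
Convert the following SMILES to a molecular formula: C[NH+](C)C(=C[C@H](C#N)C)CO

Heavy atoms from the SMILES: 8 C, 2 N, 1 O.
Implicit hydrogens by atom environment:
  3 × C: 3 H each → 9
  2 × C: 1 H each → 2
  2 × C: no H
  1 × C: 2 H
  1 × N (charge +1): 1 H
  1 × N: no H
  1 × O: 1 H
  Total hydrogens = 15.
Net charge +1.
Molecular formula: C8H15N2O+

C8H15N2O+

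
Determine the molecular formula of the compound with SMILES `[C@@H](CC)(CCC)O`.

C6H14O

Heavy atoms from the SMILES: 6 C, 1 O.
Implicit hydrogens by atom environment:
  3 × C: 2 H each → 6
  2 × C: 3 H each → 6
  1 × C: 1 H
  1 × O: 1 H
  Total hydrogens = 14.
Molecular formula: C6H14O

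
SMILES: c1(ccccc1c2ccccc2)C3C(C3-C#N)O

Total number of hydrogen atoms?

Hydrogens are implicit in SMILES; fill each atom to its normal valence:
  9 × C (aromatic): 1 H each → 9
  3 × C: 1 H each → 3
  3 × C (aromatic): no H
  1 × C: no H
  1 × N: no H
  1 × O: 1 H
  Total hydrogens = 13.

13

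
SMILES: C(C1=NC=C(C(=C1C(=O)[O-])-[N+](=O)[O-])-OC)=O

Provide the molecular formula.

C8H5N2O6-

Heavy atoms from the SMILES: 8 C, 2 N, 6 O.
Implicit hydrogens by atom environment:
  4 × C (aromatic): no H
  4 × O: no H
  2 × O (charge -1): no H
  1 × C: 3 H
  1 × C (aromatic): 1 H
  1 × C: 1 H
  1 × C: no H
  1 × N (aromatic): no H
  1 × N (charge +1): no H
  Total hydrogens = 5.
Net charge -1.
Molecular formula: C8H5N2O6-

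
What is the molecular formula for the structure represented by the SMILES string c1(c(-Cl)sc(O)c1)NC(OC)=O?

C6H6ClNO3S

Heavy atoms from the SMILES: 6 C, 1 Cl, 1 N, 3 O, 1 S.
Implicit hydrogens by atom environment:
  3 × C (aromatic): no H
  2 × O: no H
  1 × C: 3 H
  1 × C (aromatic): 1 H
  1 × C: no H
  1 × Cl: no H
  1 × N: 1 H
  1 × O: 1 H
  1 × S (aromatic): no H
  Total hydrogens = 6.
Molecular formula: C6H6ClNO3S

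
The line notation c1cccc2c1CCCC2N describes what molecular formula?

C10H13N

Heavy atoms from the SMILES: 10 C, 1 N.
Implicit hydrogens by atom environment:
  4 × C (aromatic): 1 H each → 4
  3 × C: 2 H each → 6
  2 × C (aromatic): no H
  1 × C: 1 H
  1 × N: 2 H
  Total hydrogens = 13.
Molecular formula: C10H13N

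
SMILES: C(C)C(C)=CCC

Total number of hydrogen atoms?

14

Hydrogens are implicit in SMILES; fill each atom to its normal valence:
  3 × C: 3 H each → 9
  2 × C: 2 H each → 4
  1 × C: 1 H
  1 × C: no H
  Total hydrogens = 14.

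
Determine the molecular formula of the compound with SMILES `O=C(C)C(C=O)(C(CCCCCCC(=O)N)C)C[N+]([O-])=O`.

Heavy atoms from the SMILES: 14 C, 2 N, 5 O.
Implicit hydrogens by atom environment:
  7 × C: 2 H each → 14
  4 × O: no H
  3 × C: no H
  2 × C: 3 H each → 6
  2 × C: 1 H each → 2
  1 × N: 2 H
  1 × N (charge +1): no H
  1 × O (charge -1): no H
  Total hydrogens = 24.
Molecular formula: C14H24N2O5

C14H24N2O5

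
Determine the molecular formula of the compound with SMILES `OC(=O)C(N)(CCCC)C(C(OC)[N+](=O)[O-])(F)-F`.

Heavy atoms from the SMILES: 9 C, 2 F, 2 N, 5 O.
Implicit hydrogens by atom environment:
  3 × C: 2 H each → 6
  3 × C: no H
  3 × O: no H
  2 × C: 3 H each → 6
  2 × F: no H
  1 × C: 1 H
  1 × N: 2 H
  1 × N (charge +1): no H
  1 × O: 1 H
  1 × O (charge -1): no H
  Total hydrogens = 16.
Molecular formula: C9H16F2N2O5

C9H16F2N2O5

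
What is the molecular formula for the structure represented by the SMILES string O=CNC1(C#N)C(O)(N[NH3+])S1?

C4H7N4O2S+

Heavy atoms from the SMILES: 4 C, 4 N, 2 O, 1 S.
Implicit hydrogens by atom environment:
  3 × C: no H
  2 × N: 1 H each → 2
  1 × C: 1 H
  1 × N (charge +1): 3 H
  1 × N: no H
  1 × O: 1 H
  1 × O: no H
  1 × S: no H
  Total hydrogens = 7.
Net charge +1.
Molecular formula: C4H7N4O2S+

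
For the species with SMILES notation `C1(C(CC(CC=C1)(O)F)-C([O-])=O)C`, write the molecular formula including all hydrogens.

C9H12FO3-

Heavy atoms from the SMILES: 9 C, 1 F, 3 O.
Implicit hydrogens by atom environment:
  4 × C: 1 H each → 4
  2 × C: 2 H each → 4
  2 × C: no H
  1 × C: 3 H
  1 × F: no H
  1 × O: 1 H
  1 × O: no H
  1 × O (charge -1): no H
  Total hydrogens = 12.
Net charge -1.
Molecular formula: C9H12FO3-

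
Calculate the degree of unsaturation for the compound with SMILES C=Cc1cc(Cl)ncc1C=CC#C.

Molecular formula from the SMILES: C11H8ClN.
DoU = (2C + 2 + N − H − X)/2 = (2·11 + 2 + 1 − 8 − 1)/2 = 16/2 = 8.
(Structurally: 1 ring(s) + 7 π bond(s) = 8.)

8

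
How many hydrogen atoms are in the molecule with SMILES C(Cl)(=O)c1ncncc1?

Hydrogens are implicit in SMILES; fill each atom to its normal valence:
  3 × C (aromatic): 1 H each → 3
  2 × N (aromatic): no H
  1 × C (aromatic): no H
  1 × C: no H
  1 × Cl: no H
  1 × O: no H
  Total hydrogens = 3.

3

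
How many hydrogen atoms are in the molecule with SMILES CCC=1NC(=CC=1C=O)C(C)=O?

Hydrogens are implicit in SMILES; fill each atom to its normal valence:
  3 × C (aromatic): no H
  2 × C: 3 H each → 6
  2 × O: no H
  1 × C: 2 H
  1 × C (aromatic): 1 H
  1 × C: 1 H
  1 × C: no H
  1 × N (aromatic): 1 H
  Total hydrogens = 11.

11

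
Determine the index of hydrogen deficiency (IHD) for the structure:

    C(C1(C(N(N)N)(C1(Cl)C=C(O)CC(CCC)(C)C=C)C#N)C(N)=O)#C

Molecular formula from the SMILES: C17H24ClN5O2.
DoU = (2C + 2 + N − H − X)/2 = (2·17 + 2 + 5 − 24 − 1)/2 = 16/2 = 8.
(Structurally: 1 ring(s) + 7 π bond(s) = 8.)

8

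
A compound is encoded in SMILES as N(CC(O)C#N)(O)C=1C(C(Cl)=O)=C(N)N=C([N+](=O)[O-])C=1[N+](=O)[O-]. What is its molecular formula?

Heavy atoms from the SMILES: 9 C, 1 Cl, 6 N, 7 O.
Implicit hydrogens by atom environment:
  5 × C (aromatic): no H
  3 × O: no H
  2 × C: no H
  2 × N: no H
  2 × N (charge +1): no H
  2 × O: 1 H each → 2
  2 × O (charge -1): no H
  1 × C: 2 H
  1 × C: 1 H
  1 × Cl: no H
  1 × N: 2 H
  1 × N (aromatic): no H
  Total hydrogens = 7.
Molecular formula: C9H7ClN6O7

C9H7ClN6O7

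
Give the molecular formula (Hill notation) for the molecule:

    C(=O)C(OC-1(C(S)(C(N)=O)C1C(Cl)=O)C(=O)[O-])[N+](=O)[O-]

C8H6ClN2O8S-

Heavy atoms from the SMILES: 8 C, 1 Cl, 2 N, 8 O, 1 S.
Implicit hydrogens by atom environment:
  6 × O: no H
  5 × C: no H
  3 × C: 1 H each → 3
  2 × O (charge -1): no H
  1 × Cl: no H
  1 × N: 2 H
  1 × N (charge +1): no H
  1 × S: 1 H
  Total hydrogens = 6.
Net charge -1.
Molecular formula: C8H6ClN2O8S-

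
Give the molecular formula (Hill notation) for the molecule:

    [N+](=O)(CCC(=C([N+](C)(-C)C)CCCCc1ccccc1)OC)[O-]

C18H29N2O3+

Heavy atoms from the SMILES: 18 C, 2 N, 3 O.
Implicit hydrogens by atom environment:
  6 × C: 2 H each → 12
  5 × C (aromatic): 1 H each → 5
  4 × C: 3 H each → 12
  2 × C: no H
  2 × N (charge +1): no H
  2 × O: no H
  1 × C (aromatic): no H
  1 × O (charge -1): no H
  Total hydrogens = 29.
Net charge +1.
Molecular formula: C18H29N2O3+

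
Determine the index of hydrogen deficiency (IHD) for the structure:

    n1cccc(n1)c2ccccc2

8

Molecular formula from the SMILES: C10H8N2.
DoU = (2C + 2 + N − H − X)/2 = (2·10 + 2 + 2 − 8 − 0)/2 = 16/2 = 8.
(Structurally: 2 ring(s) + 6 π bond(s) = 8.)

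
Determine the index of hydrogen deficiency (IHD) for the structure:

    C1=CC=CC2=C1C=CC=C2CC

Molecular formula from the SMILES: C12H12.
DoU = (2C + 2 + N − H − X)/2 = (2·12 + 2 + 0 − 12 − 0)/2 = 14/2 = 7.
(Structurally: 2 ring(s) + 5 π bond(s) = 7.)

7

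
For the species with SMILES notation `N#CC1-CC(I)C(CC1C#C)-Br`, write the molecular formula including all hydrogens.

Heavy atoms from the SMILES: 1 Br, 9 C, 1 I, 1 N.
Implicit hydrogens by atom environment:
  5 × C: 1 H each → 5
  2 × C: 2 H each → 4
  2 × C: no H
  1 × Br: no H
  1 × I: no H
  1 × N: no H
  Total hydrogens = 9.
Molecular formula: C9H9BrIN

C9H9BrIN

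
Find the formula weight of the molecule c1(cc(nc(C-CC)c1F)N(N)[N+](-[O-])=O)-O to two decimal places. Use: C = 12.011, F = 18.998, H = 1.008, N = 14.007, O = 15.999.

230.20

Molecular formula: C8H11FN4O3.
M = 8×12.011 + 1×18.998 + 11×1.008 + 4×14.007 + 3×15.999 = 230.20 g/mol.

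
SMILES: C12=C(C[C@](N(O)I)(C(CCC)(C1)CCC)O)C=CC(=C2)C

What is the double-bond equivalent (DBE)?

Molecular formula from the SMILES: C17H26INO2.
DoU = (2C + 2 + N − H − X)/2 = (2·17 + 2 + 1 − 26 − 1)/2 = 10/2 = 5.
(Structurally: 2 ring(s) + 3 π bond(s) = 5.)

5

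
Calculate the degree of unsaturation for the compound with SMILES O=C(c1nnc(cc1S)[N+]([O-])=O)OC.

Molecular formula from the SMILES: C6H5N3O4S.
DoU = (2C + 2 + N − H − X)/2 = (2·6 + 2 + 3 − 5 − 0)/2 = 12/2 = 6.
(Structurally: 1 ring(s) + 5 π bond(s) = 6.)

6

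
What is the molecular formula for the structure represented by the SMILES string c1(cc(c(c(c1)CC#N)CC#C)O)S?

C11H9NOS

Heavy atoms from the SMILES: 11 C, 1 N, 1 O, 1 S.
Implicit hydrogens by atom environment:
  4 × C (aromatic): no H
  2 × C: 2 H each → 4
  2 × C (aromatic): 1 H each → 2
  2 × C: no H
  1 × C: 1 H
  1 × N: no H
  1 × O: 1 H
  1 × S: 1 H
  Total hydrogens = 9.
Molecular formula: C11H9NOS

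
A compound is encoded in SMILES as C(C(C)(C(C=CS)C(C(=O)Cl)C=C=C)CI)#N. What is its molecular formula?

C12H13ClINOS

Heavy atoms from the SMILES: 12 C, 1 Cl, 1 I, 1 N, 1 O, 1 S.
Implicit hydrogens by atom environment:
  5 × C: 1 H each → 5
  4 × C: no H
  2 × C: 2 H each → 4
  1 × C: 3 H
  1 × Cl: no H
  1 × I: no H
  1 × N: no H
  1 × O: no H
  1 × S: 1 H
  Total hydrogens = 13.
Molecular formula: C12H13ClINOS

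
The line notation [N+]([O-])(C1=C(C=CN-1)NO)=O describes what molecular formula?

Heavy atoms from the SMILES: 4 C, 3 N, 3 O.
Implicit hydrogens by atom environment:
  2 × C (aromatic): 1 H each → 2
  2 × C (aromatic): no H
  1 × N (aromatic): 1 H
  1 × N: 1 H
  1 × N (charge +1): no H
  1 × O: 1 H
  1 × O: no H
  1 × O (charge -1): no H
  Total hydrogens = 5.
Molecular formula: C4H5N3O3

C4H5N3O3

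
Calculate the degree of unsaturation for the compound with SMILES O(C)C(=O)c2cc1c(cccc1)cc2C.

8

Molecular formula from the SMILES: C13H12O2.
DoU = (2C + 2 + N − H − X)/2 = (2·13 + 2 + 0 − 12 − 0)/2 = 16/2 = 8.
(Structurally: 2 ring(s) + 6 π bond(s) = 8.)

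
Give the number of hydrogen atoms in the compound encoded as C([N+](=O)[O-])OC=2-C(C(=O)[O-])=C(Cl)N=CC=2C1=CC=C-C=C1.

Hydrogens are implicit in SMILES; fill each atom to its normal valence:
  6 × C (aromatic): 1 H each → 6
  5 × C (aromatic): no H
  3 × O: no H
  2 × O (charge -1): no H
  1 × C: 2 H
  1 × C: no H
  1 × Cl: no H
  1 × N (aromatic): no H
  1 × N (charge +1): no H
  Total hydrogens = 8.

8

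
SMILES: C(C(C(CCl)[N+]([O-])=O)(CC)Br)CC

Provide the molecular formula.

C8H15BrClNO2

Heavy atoms from the SMILES: 1 Br, 8 C, 1 Cl, 1 N, 2 O.
Implicit hydrogens by atom environment:
  4 × C: 2 H each → 8
  2 × C: 3 H each → 6
  1 × Br: no H
  1 × C: 1 H
  1 × C: no H
  1 × Cl: no H
  1 × N (charge +1): no H
  1 × O: no H
  1 × O (charge -1): no H
  Total hydrogens = 15.
Molecular formula: C8H15BrClNO2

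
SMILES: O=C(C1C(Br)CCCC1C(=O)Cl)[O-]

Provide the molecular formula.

C8H9BrClO3-

Heavy atoms from the SMILES: 1 Br, 8 C, 1 Cl, 3 O.
Implicit hydrogens by atom environment:
  3 × C: 2 H each → 6
  3 × C: 1 H each → 3
  2 × C: no H
  2 × O: no H
  1 × Br: no H
  1 × Cl: no H
  1 × O (charge -1): no H
  Total hydrogens = 9.
Net charge -1.
Molecular formula: C8H9BrClO3-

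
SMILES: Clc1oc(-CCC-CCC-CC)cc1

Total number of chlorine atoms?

The symbol for chlorine appears 1 time in the SMILES.

1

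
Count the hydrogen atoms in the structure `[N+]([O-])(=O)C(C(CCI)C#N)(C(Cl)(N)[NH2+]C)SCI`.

14

Hydrogens are implicit in SMILES; fill each atom to its normal valence:
  3 × C: 2 H each → 6
  3 × C: no H
  2 × I: no H
  1 × C: 3 H
  1 × C: 1 H
  1 × Cl: no H
  1 × N: 2 H
  1 × N (charge +1): 2 H
  1 × N (charge +1): no H
  1 × N: no H
  1 × O: no H
  1 × O (charge -1): no H
  1 × S: no H
  Total hydrogens = 14.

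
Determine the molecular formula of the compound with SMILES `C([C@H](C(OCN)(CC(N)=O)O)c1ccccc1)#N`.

Heavy atoms from the SMILES: 12 C, 3 N, 3 O.
Implicit hydrogens by atom environment:
  5 × C (aromatic): 1 H each → 5
  3 × C: no H
  2 × C: 2 H each → 4
  2 × N: 2 H each → 4
  2 × O: no H
  1 × C: 1 H
  1 × C (aromatic): no H
  1 × N: no H
  1 × O: 1 H
  Total hydrogens = 15.
Molecular formula: C12H15N3O3

C12H15N3O3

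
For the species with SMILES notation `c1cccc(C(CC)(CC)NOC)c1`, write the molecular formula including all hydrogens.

C12H19NO

Heavy atoms from the SMILES: 12 C, 1 N, 1 O.
Implicit hydrogens by atom environment:
  5 × C (aromatic): 1 H each → 5
  3 × C: 3 H each → 9
  2 × C: 2 H each → 4
  1 × C: no H
  1 × C (aromatic): no H
  1 × N: 1 H
  1 × O: no H
  Total hydrogens = 19.
Molecular formula: C12H19NO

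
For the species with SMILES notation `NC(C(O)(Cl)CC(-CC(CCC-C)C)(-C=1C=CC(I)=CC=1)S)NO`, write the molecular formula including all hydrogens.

Heavy atoms from the SMILES: 17 C, 1 Cl, 1 I, 2 N, 2 O, 1 S.
Implicit hydrogens by atom environment:
  5 × C: 2 H each → 10
  4 × C (aromatic): 1 H each → 4
  2 × C: 3 H each → 6
  2 × C: 1 H each → 2
  2 × C: no H
  2 × C (aromatic): no H
  2 × O: 1 H each → 2
  1 × Cl: no H
  1 × I: no H
  1 × N: 2 H
  1 × N: 1 H
  1 × S: 1 H
  Total hydrogens = 28.
Molecular formula: C17H28ClIN2O2S

C17H28ClIN2O2S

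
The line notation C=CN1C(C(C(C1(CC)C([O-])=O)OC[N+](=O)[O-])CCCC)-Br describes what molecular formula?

Heavy atoms from the SMILES: 1 Br, 14 C, 2 N, 5 O.
Implicit hydrogens by atom environment:
  6 × C: 2 H each → 12
  4 × C: 1 H each → 4
  3 × O: no H
  2 × C: 3 H each → 6
  2 × C: no H
  2 × O (charge -1): no H
  1 × Br: no H
  1 × N: no H
  1 × N (charge +1): no H
  Total hydrogens = 22.
Net charge -1.
Molecular formula: C14H22BrN2O5-

C14H22BrN2O5-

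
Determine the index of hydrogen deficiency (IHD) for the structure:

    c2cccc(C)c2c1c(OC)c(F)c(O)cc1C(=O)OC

Molecular formula from the SMILES: C16H15FO4.
DoU = (2C + 2 + N − H − X)/2 = (2·16 + 2 + 0 − 15 − 1)/2 = 18/2 = 9.
(Structurally: 2 ring(s) + 7 π bond(s) = 9.)

9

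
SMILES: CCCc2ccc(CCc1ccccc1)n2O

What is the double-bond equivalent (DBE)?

7

Molecular formula from the SMILES: C15H19NO.
DoU = (2C + 2 + N − H − X)/2 = (2·15 + 2 + 1 − 19 − 0)/2 = 14/2 = 7.
(Structurally: 2 ring(s) + 5 π bond(s) = 7.)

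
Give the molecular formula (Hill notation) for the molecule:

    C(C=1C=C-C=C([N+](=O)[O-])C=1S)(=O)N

Heavy atoms from the SMILES: 7 C, 2 N, 3 O, 1 S.
Implicit hydrogens by atom environment:
  3 × C (aromatic): 1 H each → 3
  3 × C (aromatic): no H
  2 × O: no H
  1 × C: no H
  1 × N: 2 H
  1 × N (charge +1): no H
  1 × O (charge -1): no H
  1 × S: 1 H
  Total hydrogens = 6.
Molecular formula: C7H6N2O3S

C7H6N2O3S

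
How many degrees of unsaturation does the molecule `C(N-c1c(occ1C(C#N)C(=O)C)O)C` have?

Molecular formula from the SMILES: C10H12N2O3.
DoU = (2C + 2 + N − H − X)/2 = (2·10 + 2 + 2 − 12 − 0)/2 = 12/2 = 6.
(Structurally: 1 ring(s) + 5 π bond(s) = 6.)

6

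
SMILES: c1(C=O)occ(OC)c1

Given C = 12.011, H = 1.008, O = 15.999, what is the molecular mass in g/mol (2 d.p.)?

126.11

Molecular formula: C6H6O3.
M = 6×12.011 + 6×1.008 + 3×15.999 = 126.11 g/mol.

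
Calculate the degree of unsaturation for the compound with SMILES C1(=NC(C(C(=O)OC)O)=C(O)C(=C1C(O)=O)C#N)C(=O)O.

9

Molecular formula from the SMILES: C11H8N2O8.
DoU = (2C + 2 + N − H − X)/2 = (2·11 + 2 + 2 − 8 − 0)/2 = 18/2 = 9.
(Structurally: 1 ring(s) + 8 π bond(s) = 9.)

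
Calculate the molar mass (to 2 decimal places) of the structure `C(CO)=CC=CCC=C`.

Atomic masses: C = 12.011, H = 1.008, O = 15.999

124.18

Molecular formula: C8H12O.
M = 8×12.011 + 12×1.008 + 1×15.999 = 124.18 g/mol.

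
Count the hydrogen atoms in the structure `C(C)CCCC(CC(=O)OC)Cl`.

Hydrogens are implicit in SMILES; fill each atom to its normal valence:
  5 × C: 2 H each → 10
  2 × C: 3 H each → 6
  2 × O: no H
  1 × C: 1 H
  1 × C: no H
  1 × Cl: no H
  Total hydrogens = 17.

17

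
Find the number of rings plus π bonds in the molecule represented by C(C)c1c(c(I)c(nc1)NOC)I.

4

Molecular formula from the SMILES: C8H10I2N2O.
DoU = (2C + 2 + N − H − X)/2 = (2·8 + 2 + 2 − 10 − 2)/2 = 8/2 = 4.
(Structurally: 1 ring(s) + 3 π bond(s) = 4.)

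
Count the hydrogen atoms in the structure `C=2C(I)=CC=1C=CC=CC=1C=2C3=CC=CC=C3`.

Hydrogens are implicit in SMILES; fill each atom to its normal valence:
  11 × C (aromatic): 1 H each → 11
  5 × C (aromatic): no H
  1 × I: no H
  Total hydrogens = 11.

11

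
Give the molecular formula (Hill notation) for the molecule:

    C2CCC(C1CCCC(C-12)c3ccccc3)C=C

Heavy atoms from the SMILES: 18 C.
Implicit hydrogens by atom environment:
  7 × C: 2 H each → 14
  5 × C: 1 H each → 5
  5 × C (aromatic): 1 H each → 5
  1 × C (aromatic): no H
  Total hydrogens = 24.
Molecular formula: C18H24

C18H24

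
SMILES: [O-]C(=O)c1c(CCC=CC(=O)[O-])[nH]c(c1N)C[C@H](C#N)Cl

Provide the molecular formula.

[C13H12ClN3O4]2-

Heavy atoms from the SMILES: 13 C, 1 Cl, 3 N, 4 O.
Implicit hydrogens by atom environment:
  4 × C (aromatic): no H
  3 × C: 2 H each → 6
  3 × C: 1 H each → 3
  3 × C: no H
  2 × O: no H
  2 × O (charge -1): no H
  1 × Cl: no H
  1 × N: 2 H
  1 × N (aromatic): 1 H
  1 × N: no H
  Total hydrogens = 12.
Net charge -2.
Molecular formula: [C13H12ClN3O4]2-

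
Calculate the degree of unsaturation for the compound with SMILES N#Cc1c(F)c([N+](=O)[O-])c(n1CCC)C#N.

8

Molecular formula from the SMILES: C9H7FN4O2.
DoU = (2C + 2 + N − H − X)/2 = (2·9 + 2 + 4 − 7 − 1)/2 = 16/2 = 8.
(Structurally: 1 ring(s) + 7 π bond(s) = 8.)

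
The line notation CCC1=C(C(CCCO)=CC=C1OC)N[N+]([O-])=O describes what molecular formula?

Heavy atoms from the SMILES: 12 C, 2 N, 4 O.
Implicit hydrogens by atom environment:
  4 × C: 2 H each → 8
  4 × C (aromatic): no H
  2 × C: 3 H each → 6
  2 × C (aromatic): 1 H each → 2
  2 × O: no H
  1 × N: 1 H
  1 × N (charge +1): no H
  1 × O: 1 H
  1 × O (charge -1): no H
  Total hydrogens = 18.
Molecular formula: C12H18N2O4

C12H18N2O4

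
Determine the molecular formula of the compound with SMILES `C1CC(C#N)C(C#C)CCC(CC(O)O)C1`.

Heavy atoms from the SMILES: 13 C, 1 N, 2 O.
Implicit hydrogens by atom environment:
  6 × C: 2 H each → 12
  5 × C: 1 H each → 5
  2 × C: no H
  2 × O: 1 H each → 2
  1 × N: no H
  Total hydrogens = 19.
Molecular formula: C13H19NO2

C13H19NO2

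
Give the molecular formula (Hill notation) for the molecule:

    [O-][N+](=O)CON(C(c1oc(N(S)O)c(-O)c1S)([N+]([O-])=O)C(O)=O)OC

Heavy atoms from the SMILES: 8 C, 4 N, 11 O, 2 S.
Implicit hydrogens by atom environment:
  5 × O: no H
  4 × C (aromatic): no H
  3 × O: 1 H each → 3
  2 × C: no H
  2 × N: no H
  2 × N (charge +1): no H
  2 × O (charge -1): no H
  2 × S: 1 H each → 2
  1 × C: 3 H
  1 × C: 2 H
  1 × O (aromatic): no H
  Total hydrogens = 10.
Molecular formula: C8H10N4O11S2

C8H10N4O11S2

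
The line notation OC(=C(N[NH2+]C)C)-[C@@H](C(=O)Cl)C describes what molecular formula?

Heavy atoms from the SMILES: 7 C, 1 Cl, 2 N, 2 O.
Implicit hydrogens by atom environment:
  3 × C: 3 H each → 9
  3 × C: no H
  1 × C: 1 H
  1 × Cl: no H
  1 × N (charge +1): 2 H
  1 × N: 1 H
  1 × O: 1 H
  1 × O: no H
  Total hydrogens = 14.
Net charge +1.
Molecular formula: C7H14ClN2O2+

C7H14ClN2O2+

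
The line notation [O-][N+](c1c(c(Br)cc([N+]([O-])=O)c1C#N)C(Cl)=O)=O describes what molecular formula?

C8HBrClN3O5

Heavy atoms from the SMILES: 1 Br, 8 C, 1 Cl, 3 N, 5 O.
Implicit hydrogens by atom environment:
  5 × C (aromatic): no H
  3 × O: no H
  2 × C: no H
  2 × N (charge +1): no H
  2 × O (charge -1): no H
  1 × Br: no H
  1 × C (aromatic): 1 H
  1 × Cl: no H
  1 × N: no H
  Total hydrogens = 1.
Molecular formula: C8HBrClN3O5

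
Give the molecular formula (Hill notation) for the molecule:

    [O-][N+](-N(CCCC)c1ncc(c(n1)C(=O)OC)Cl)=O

C10H13ClN4O4

Heavy atoms from the SMILES: 10 C, 1 Cl, 4 N, 4 O.
Implicit hydrogens by atom environment:
  3 × C: 2 H each → 6
  3 × C (aromatic): no H
  3 × O: no H
  2 × C: 3 H each → 6
  2 × N (aromatic): no H
  1 × C (aromatic): 1 H
  1 × C: no H
  1 × Cl: no H
  1 × N: no H
  1 × N (charge +1): no H
  1 × O (charge -1): no H
  Total hydrogens = 13.
Molecular formula: C10H13ClN4O4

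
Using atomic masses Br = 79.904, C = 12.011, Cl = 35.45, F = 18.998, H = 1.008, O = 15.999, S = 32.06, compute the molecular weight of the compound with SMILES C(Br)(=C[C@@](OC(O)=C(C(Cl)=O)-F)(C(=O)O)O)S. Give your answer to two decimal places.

Molecular formula: C7H5BrClFO6S.
M = 1×79.904 + 7×12.011 + 1×35.45 + 1×18.998 + 5×1.008 + 6×15.999 + 1×32.06 = 351.52 g/mol.

351.52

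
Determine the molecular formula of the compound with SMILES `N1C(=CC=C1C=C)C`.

C7H9N

Heavy atoms from the SMILES: 7 C, 1 N.
Implicit hydrogens by atom environment:
  2 × C (aromatic): 1 H each → 2
  2 × C (aromatic): no H
  1 × C: 3 H
  1 × C: 2 H
  1 × C: 1 H
  1 × N (aromatic): 1 H
  Total hydrogens = 9.
Molecular formula: C7H9N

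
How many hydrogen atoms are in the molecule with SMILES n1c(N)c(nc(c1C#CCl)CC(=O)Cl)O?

Hydrogens are implicit in SMILES; fill each atom to its normal valence:
  4 × C (aromatic): no H
  3 × C: no H
  2 × Cl: no H
  2 × N (aromatic): no H
  1 × C: 2 H
  1 × N: 2 H
  1 × O: 1 H
  1 × O: no H
  Total hydrogens = 5.

5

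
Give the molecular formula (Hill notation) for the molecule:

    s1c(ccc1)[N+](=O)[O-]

Heavy atoms from the SMILES: 4 C, 1 N, 2 O, 1 S.
Implicit hydrogens by atom environment:
  3 × C (aromatic): 1 H each → 3
  1 × C (aromatic): no H
  1 × N (charge +1): no H
  1 × O: no H
  1 × O (charge -1): no H
  1 × S (aromatic): no H
  Total hydrogens = 3.
Molecular formula: C4H3NO2S

C4H3NO2S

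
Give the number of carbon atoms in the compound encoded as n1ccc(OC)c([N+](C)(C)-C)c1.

9

The symbol for carbon appears 9 times in the SMILES. Lowercase c denotes aromatic carbon and counts toward C.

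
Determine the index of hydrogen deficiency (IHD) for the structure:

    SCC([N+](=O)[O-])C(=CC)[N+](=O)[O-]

3

Molecular formula from the SMILES: C5H8N2O4S.
DoU = (2C + 2 + N − H − X)/2 = (2·5 + 2 + 2 − 8 − 0)/2 = 6/2 = 3.
(Structurally: 0 ring(s) + 3 π bond(s) = 3.)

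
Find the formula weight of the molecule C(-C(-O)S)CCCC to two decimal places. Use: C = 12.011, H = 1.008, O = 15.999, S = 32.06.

134.24

Molecular formula: C6H14OS.
M = 6×12.011 + 14×1.008 + 1×15.999 + 1×32.06 = 134.24 g/mol.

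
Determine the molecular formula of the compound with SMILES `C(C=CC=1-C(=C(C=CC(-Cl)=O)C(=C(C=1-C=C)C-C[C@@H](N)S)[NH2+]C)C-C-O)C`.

Heavy atoms from the SMILES: 21 C, 1 Cl, 2 N, 2 O, 1 S.
Implicit hydrogens by atom environment:
  6 × C: 2 H each → 12
  6 × C: 1 H each → 6
  6 × C (aromatic): no H
  2 × C: 3 H each → 6
  1 × C: no H
  1 × Cl: no H
  1 × N: 2 H
  1 × N (charge +1): 2 H
  1 × O: 1 H
  1 × O: no H
  1 × S: 1 H
  Total hydrogens = 30.
Net charge +1.
Molecular formula: C21H30ClN2O2S+

C21H30ClN2O2S+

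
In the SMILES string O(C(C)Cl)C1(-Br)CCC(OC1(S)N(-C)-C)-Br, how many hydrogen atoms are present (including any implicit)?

Hydrogens are implicit in SMILES; fill each atom to its normal valence:
  3 × C: 3 H each → 9
  2 × Br: no H
  2 × C: 2 H each → 4
  2 × C: 1 H each → 2
  2 × C: no H
  2 × O: no H
  1 × Cl: no H
  1 × N: no H
  1 × S: 1 H
  Total hydrogens = 16.

16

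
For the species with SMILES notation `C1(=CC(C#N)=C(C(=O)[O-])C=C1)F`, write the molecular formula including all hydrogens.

Heavy atoms from the SMILES: 8 C, 1 F, 1 N, 2 O.
Implicit hydrogens by atom environment:
  3 × C (aromatic): 1 H each → 3
  3 × C (aromatic): no H
  2 × C: no H
  1 × F: no H
  1 × N: no H
  1 × O: no H
  1 × O (charge -1): no H
  Total hydrogens = 3.
Net charge -1.
Molecular formula: C8H3FNO2-

C8H3FNO2-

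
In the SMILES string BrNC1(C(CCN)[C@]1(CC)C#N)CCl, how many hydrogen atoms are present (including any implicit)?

Hydrogens are implicit in SMILES; fill each atom to its normal valence:
  4 × C: 2 H each → 8
  3 × C: no H
  1 × Br: no H
  1 × C: 3 H
  1 × C: 1 H
  1 × Cl: no H
  1 × N: 2 H
  1 × N: 1 H
  1 × N: no H
  Total hydrogens = 15.

15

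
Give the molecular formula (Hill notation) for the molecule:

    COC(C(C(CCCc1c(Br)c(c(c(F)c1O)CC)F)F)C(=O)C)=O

C17H20BrF3O4

Heavy atoms from the SMILES: 1 Br, 17 C, 3 F, 4 O.
Implicit hydrogens by atom environment:
  6 × C (aromatic): no H
  4 × C: 2 H each → 8
  3 × C: 3 H each → 9
  3 × F: no H
  3 × O: no H
  2 × C: 1 H each → 2
  2 × C: no H
  1 × Br: no H
  1 × O: 1 H
  Total hydrogens = 20.
Molecular formula: C17H20BrF3O4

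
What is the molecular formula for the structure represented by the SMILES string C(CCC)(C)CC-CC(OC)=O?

Heavy atoms from the SMILES: 10 C, 2 O.
Implicit hydrogens by atom environment:
  5 × C: 2 H each → 10
  3 × C: 3 H each → 9
  2 × O: no H
  1 × C: 1 H
  1 × C: no H
  Total hydrogens = 20.
Molecular formula: C10H20O2

C10H20O2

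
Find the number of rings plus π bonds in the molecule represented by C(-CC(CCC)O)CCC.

0

Molecular formula from the SMILES: C9H20O.
DoU = (2C + 2 + N − H − X)/2 = (2·9 + 2 + 0 − 20 − 0)/2 = 0/2 = 0.
(Structurally: 0 ring(s) + 0 π bond(s) = 0.)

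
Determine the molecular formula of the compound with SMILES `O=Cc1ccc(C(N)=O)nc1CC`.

Heavy atoms from the SMILES: 9 C, 2 N, 2 O.
Implicit hydrogens by atom environment:
  3 × C (aromatic): no H
  2 × C (aromatic): 1 H each → 2
  2 × O: no H
  1 × C: 3 H
  1 × C: 2 H
  1 × C: 1 H
  1 × C: no H
  1 × N: 2 H
  1 × N (aromatic): no H
  Total hydrogens = 10.
Molecular formula: C9H10N2O2

C9H10N2O2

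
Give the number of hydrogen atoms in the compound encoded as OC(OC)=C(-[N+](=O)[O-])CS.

Hydrogens are implicit in SMILES; fill each atom to its normal valence:
  2 × C: no H
  2 × O: no H
  1 × C: 3 H
  1 × C: 2 H
  1 × N (charge +1): no H
  1 × O: 1 H
  1 × O (charge -1): no H
  1 × S: 1 H
  Total hydrogens = 7.

7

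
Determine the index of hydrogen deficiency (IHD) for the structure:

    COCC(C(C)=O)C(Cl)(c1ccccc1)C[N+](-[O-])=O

Molecular formula from the SMILES: C13H16ClNO4.
DoU = (2C + 2 + N − H − X)/2 = (2·13 + 2 + 1 − 16 − 1)/2 = 12/2 = 6.
(Structurally: 1 ring(s) + 5 π bond(s) = 6.)

6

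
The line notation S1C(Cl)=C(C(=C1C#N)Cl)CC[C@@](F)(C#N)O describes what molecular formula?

Heavy atoms from the SMILES: 9 C, 2 Cl, 1 F, 2 N, 1 O, 1 S.
Implicit hydrogens by atom environment:
  4 × C (aromatic): no H
  3 × C: no H
  2 × C: 2 H each → 4
  2 × Cl: no H
  2 × N: no H
  1 × F: no H
  1 × O: 1 H
  1 × S (aromatic): no H
  Total hydrogens = 5.
Molecular formula: C9H5Cl2FN2OS

C9H5Cl2FN2OS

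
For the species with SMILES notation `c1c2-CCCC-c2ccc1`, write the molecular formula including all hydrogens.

C10H12

Heavy atoms from the SMILES: 10 C.
Implicit hydrogens by atom environment:
  4 × C: 2 H each → 8
  4 × C (aromatic): 1 H each → 4
  2 × C (aromatic): no H
  Total hydrogens = 12.
Molecular formula: C10H12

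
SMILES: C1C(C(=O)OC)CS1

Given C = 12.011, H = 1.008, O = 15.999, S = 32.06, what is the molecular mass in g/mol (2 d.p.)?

132.18

Molecular formula: C5H8O2S.
M = 5×12.011 + 8×1.008 + 2×15.999 + 1×32.06 = 132.18 g/mol.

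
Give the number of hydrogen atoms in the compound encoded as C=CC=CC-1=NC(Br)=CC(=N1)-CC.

Hydrogens are implicit in SMILES; fill each atom to its normal valence:
  3 × C: 1 H each → 3
  3 × C (aromatic): no H
  2 × C: 2 H each → 4
  2 × N (aromatic): no H
  1 × Br: no H
  1 × C: 3 H
  1 × C (aromatic): 1 H
  Total hydrogens = 11.

11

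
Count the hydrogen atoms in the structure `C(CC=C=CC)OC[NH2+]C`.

Hydrogens are implicit in SMILES; fill each atom to its normal valence:
  3 × C: 2 H each → 6
  2 × C: 3 H each → 6
  2 × C: 1 H each → 2
  1 × C: no H
  1 × N (charge +1): 2 H
  1 × O: no H
  Total hydrogens = 16.

16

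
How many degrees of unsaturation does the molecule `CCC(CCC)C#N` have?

Molecular formula from the SMILES: C7H13N.
DoU = (2C + 2 + N − H − X)/2 = (2·7 + 2 + 1 − 13 − 0)/2 = 4/2 = 2.
(Structurally: 0 ring(s) + 2 π bond(s) = 2.)

2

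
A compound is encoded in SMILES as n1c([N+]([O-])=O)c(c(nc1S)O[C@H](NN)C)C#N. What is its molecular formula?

C7H8N6O3S

Heavy atoms from the SMILES: 7 C, 6 N, 3 O, 1 S.
Implicit hydrogens by atom environment:
  4 × C (aromatic): no H
  2 × N (aromatic): no H
  2 × O: no H
  1 × C: 3 H
  1 × C: 1 H
  1 × C: no H
  1 × N: 2 H
  1 × N: 1 H
  1 × N (charge +1): no H
  1 × N: no H
  1 × O (charge -1): no H
  1 × S: 1 H
  Total hydrogens = 8.
Molecular formula: C7H8N6O3S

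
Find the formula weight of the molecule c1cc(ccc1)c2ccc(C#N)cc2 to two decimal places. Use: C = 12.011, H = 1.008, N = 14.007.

179.22

Molecular formula: C13H9N.
M = 13×12.011 + 9×1.008 + 1×14.007 = 179.22 g/mol.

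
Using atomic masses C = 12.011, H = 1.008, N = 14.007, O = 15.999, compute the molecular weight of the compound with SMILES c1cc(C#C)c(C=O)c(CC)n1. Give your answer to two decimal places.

159.19

Molecular formula: C10H9NO.
M = 10×12.011 + 9×1.008 + 1×14.007 + 1×15.999 = 159.19 g/mol.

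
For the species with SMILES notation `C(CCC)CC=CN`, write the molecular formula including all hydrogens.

C7H15N

Heavy atoms from the SMILES: 7 C, 1 N.
Implicit hydrogens by atom environment:
  4 × C: 2 H each → 8
  2 × C: 1 H each → 2
  1 × C: 3 H
  1 × N: 2 H
  Total hydrogens = 15.
Molecular formula: C7H15N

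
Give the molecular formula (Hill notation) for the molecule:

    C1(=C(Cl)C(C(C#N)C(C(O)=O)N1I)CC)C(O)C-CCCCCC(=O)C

Heavy atoms from the SMILES: 18 C, 1 Cl, 1 I, 2 N, 4 O.
Implicit hydrogens by atom environment:
  7 × C: 2 H each → 14
  5 × C: no H
  4 × C: 1 H each → 4
  2 × C: 3 H each → 6
  2 × N: no H
  2 × O: 1 H each → 2
  2 × O: no H
  1 × Cl: no H
  1 × I: no H
  Total hydrogens = 26.
Molecular formula: C18H26ClIN2O4

C18H26ClIN2O4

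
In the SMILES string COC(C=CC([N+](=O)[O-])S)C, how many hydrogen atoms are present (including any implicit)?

11

Hydrogens are implicit in SMILES; fill each atom to its normal valence:
  4 × C: 1 H each → 4
  2 × C: 3 H each → 6
  2 × O: no H
  1 × N (charge +1): no H
  1 × O (charge -1): no H
  1 × S: 1 H
  Total hydrogens = 11.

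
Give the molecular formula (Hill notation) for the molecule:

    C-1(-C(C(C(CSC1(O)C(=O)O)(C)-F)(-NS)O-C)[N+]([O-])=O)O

Heavy atoms from the SMILES: 9 C, 1 F, 2 N, 7 O, 2 S.
Implicit hydrogens by atom environment:
  4 × C: no H
  3 × O: 1 H each → 3
  3 × O: no H
  2 × C: 3 H each → 6
  2 × C: 1 H each → 2
  1 × C: 2 H
  1 × F: no H
  1 × N: 1 H
  1 × N (charge +1): no H
  1 × O (charge -1): no H
  1 × S: 1 H
  1 × S: no H
  Total hydrogens = 15.
Molecular formula: C9H15FN2O7S2

C9H15FN2O7S2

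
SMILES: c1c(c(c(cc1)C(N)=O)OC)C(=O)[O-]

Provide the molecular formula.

C9H8NO4-

Heavy atoms from the SMILES: 9 C, 1 N, 4 O.
Implicit hydrogens by atom environment:
  3 × C (aromatic): 1 H each → 3
  3 × C (aromatic): no H
  3 × O: no H
  2 × C: no H
  1 × C: 3 H
  1 × N: 2 H
  1 × O (charge -1): no H
  Total hydrogens = 8.
Net charge -1.
Molecular formula: C9H8NO4-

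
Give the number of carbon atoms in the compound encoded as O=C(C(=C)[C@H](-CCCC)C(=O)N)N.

9

The symbol for carbon appears 9 times in the SMILES.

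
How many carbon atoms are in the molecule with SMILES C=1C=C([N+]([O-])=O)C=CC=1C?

7

The symbol for carbon appears 7 times in the SMILES.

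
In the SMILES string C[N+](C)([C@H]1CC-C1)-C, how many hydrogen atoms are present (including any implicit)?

Hydrogens are implicit in SMILES; fill each atom to its normal valence:
  3 × C: 3 H each → 9
  3 × C: 2 H each → 6
  1 × C: 1 H
  1 × N (charge +1): no H
  Total hydrogens = 16.

16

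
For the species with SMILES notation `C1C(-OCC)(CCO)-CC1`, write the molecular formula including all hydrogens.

Heavy atoms from the SMILES: 8 C, 2 O.
Implicit hydrogens by atom environment:
  6 × C: 2 H each → 12
  1 × C: 3 H
  1 × C: no H
  1 × O: 1 H
  1 × O: no H
  Total hydrogens = 16.
Molecular formula: C8H16O2

C8H16O2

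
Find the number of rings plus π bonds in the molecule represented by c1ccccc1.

4

Molecular formula from the SMILES: C6H6.
DoU = (2C + 2 + N − H − X)/2 = (2·6 + 2 + 0 − 6 − 0)/2 = 8/2 = 4.
(Structurally: 1 ring(s) + 3 π bond(s) = 4.)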